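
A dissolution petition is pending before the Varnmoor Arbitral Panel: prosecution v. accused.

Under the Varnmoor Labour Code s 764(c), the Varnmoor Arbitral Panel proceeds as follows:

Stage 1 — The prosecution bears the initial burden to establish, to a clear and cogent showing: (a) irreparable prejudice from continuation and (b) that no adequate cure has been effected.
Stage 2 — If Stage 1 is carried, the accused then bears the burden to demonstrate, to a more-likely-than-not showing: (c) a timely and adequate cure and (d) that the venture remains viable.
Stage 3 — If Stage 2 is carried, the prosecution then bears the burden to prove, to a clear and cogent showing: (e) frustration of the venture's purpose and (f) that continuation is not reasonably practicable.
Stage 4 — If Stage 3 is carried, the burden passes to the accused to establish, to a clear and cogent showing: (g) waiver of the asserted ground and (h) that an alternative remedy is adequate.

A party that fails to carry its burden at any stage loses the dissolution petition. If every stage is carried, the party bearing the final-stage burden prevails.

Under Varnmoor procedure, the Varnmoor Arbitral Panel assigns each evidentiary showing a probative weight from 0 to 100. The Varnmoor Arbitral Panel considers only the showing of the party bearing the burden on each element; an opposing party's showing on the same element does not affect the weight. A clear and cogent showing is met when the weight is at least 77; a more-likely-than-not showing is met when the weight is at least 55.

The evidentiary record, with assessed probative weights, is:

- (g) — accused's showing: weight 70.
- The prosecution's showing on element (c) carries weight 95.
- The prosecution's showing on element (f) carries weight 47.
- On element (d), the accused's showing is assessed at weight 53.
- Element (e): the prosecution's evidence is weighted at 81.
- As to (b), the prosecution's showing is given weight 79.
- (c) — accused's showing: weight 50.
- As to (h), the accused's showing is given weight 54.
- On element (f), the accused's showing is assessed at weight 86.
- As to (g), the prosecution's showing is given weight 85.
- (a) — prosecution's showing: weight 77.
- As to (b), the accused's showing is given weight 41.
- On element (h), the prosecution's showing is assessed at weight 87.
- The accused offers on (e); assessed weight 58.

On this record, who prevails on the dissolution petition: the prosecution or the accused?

prosecution

At Stage 1 the prosecution must meet a clear and cogent showing (weight is at least 77): on (a) the weight is 77, ≥ 77, so (a) meets the standard; on (b) the weight is 79 (the accused's 41 is given no effect), which does reach 77, so (b) meets the standard.
  All elements met. The burden passes to the accused.
At Stage 2 the accused must meet a more-likely-than-not showing (weight is at least 55): on (c) the weight is 50 (the prosecution's 95 is given no effect), which does not reach 55, so (c) does not meet the standard; on (d) the weight is 53, < 55, so (d) does not meet the standard.
  Stage 2 not carried; the accused fails its burden.
The analysis ends at Stage 2; the prosecution prevails.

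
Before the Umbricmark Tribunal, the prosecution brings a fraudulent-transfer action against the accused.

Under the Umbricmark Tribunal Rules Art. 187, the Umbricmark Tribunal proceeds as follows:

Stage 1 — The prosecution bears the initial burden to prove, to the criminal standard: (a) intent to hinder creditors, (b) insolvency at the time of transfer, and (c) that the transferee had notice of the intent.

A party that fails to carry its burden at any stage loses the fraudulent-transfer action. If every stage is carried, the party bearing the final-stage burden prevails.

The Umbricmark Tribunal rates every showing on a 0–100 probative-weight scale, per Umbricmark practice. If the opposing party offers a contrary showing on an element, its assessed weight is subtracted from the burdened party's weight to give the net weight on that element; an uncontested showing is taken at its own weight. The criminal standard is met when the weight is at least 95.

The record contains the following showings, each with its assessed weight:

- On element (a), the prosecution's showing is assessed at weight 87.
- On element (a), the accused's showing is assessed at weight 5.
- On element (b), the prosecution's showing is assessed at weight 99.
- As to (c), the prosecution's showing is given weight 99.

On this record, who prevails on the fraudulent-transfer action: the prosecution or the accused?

accused

Stage 1 — burden on prosecution; standard: the criminal standard (weight is at least 95).
    (a): 87 − 5 = 82 < 95 [not met]
    (b): 99 ≥ 95 [met]
    (c): 99 ≥ 95 [met]
  Stage 1 not carried; the prosecution fails its burden.
The accused prevails.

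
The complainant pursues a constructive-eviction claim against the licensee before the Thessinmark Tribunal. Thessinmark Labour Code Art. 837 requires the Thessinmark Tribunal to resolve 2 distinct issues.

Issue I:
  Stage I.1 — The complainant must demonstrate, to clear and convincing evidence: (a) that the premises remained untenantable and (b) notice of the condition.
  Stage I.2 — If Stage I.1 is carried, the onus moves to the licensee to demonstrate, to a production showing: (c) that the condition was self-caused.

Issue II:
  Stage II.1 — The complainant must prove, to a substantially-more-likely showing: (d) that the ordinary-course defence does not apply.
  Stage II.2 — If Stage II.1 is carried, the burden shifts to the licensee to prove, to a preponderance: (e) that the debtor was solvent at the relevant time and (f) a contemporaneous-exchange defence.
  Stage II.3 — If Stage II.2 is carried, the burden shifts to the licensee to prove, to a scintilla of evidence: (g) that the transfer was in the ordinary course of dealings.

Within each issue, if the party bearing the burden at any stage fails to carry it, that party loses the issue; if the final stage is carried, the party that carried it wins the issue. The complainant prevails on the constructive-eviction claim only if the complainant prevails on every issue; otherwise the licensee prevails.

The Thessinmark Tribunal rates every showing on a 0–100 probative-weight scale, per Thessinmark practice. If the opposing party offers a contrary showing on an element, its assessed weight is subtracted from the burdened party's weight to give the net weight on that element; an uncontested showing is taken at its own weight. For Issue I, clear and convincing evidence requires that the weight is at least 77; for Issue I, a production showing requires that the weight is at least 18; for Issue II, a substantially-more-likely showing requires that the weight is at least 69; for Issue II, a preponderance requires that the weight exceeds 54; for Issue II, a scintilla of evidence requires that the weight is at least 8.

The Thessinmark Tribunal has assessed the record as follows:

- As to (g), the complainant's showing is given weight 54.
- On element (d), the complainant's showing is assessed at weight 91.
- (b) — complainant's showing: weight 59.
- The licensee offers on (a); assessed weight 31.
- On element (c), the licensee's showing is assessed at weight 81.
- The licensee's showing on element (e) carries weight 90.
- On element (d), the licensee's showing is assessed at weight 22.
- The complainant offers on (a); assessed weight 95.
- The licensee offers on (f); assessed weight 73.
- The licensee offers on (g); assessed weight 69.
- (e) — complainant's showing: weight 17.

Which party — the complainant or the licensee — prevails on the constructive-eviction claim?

licensee

— Issue I —
Stage I.1 (complainant, clear and convincing evidence, weight is at least 77): (a) net 95−31=64 < 77 — fails; (b) 59 < 77 — fails.
  Not every element is met, so the complainant fails to carry Stage I.1.
So the licensee prevails on this issue.
— Issue II —
Stage II.1 (complainant, a substantially-more-likely showing, weight is at least 69): (d) net 91−22=69 ≥ 69 — meets.
  Stage II.1 carried; the burden shifts to the licensee.
Stage II.2 (licensee, a preponderance, weight exceeds 54): (e) net 90−17=73 > 54 — meets; (f) 73 > 54 — meets.
  Stage II.2 carried; the burden remains with the licensee.
Stage II.3 (licensee, a scintilla of evidence, weight is at least 8): (g) net 69−54=15 ≥ 8 — meets.
  The licensee carries the last stage.
Every stage carried; the licensee prevails on this issue.
Per-issue: Issue I → licensee; Issue II → licensee. The complainant must prevail on every issue; overall, the licensee prevails.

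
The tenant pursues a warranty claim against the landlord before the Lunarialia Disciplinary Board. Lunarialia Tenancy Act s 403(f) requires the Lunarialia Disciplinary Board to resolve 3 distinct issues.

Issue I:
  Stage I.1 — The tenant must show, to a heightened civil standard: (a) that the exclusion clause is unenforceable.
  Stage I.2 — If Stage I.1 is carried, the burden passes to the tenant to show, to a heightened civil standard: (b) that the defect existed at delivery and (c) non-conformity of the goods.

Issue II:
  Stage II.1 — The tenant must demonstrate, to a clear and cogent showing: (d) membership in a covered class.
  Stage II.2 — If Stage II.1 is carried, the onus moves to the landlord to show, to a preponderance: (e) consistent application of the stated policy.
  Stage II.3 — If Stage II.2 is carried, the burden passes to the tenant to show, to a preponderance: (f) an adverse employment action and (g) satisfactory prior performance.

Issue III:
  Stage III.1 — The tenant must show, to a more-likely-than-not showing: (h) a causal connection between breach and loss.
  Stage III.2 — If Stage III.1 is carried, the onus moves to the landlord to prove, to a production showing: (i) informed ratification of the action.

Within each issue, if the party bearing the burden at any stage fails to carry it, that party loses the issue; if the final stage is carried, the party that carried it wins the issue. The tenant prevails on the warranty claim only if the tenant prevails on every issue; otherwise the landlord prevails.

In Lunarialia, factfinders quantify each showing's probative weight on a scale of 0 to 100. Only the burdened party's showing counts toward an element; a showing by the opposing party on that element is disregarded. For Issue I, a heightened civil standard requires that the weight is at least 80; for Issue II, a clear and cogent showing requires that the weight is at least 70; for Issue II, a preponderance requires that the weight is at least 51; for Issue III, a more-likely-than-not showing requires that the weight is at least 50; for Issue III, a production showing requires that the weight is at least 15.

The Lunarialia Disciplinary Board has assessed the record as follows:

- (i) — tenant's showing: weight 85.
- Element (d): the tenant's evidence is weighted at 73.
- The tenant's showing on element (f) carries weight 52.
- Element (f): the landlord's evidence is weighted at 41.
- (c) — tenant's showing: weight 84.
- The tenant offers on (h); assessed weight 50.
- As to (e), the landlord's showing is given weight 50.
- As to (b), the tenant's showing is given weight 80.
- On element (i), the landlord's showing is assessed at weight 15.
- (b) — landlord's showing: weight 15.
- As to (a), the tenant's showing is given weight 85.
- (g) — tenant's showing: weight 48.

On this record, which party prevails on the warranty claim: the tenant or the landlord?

landlord

— Issue I —
Stage I.1 — burden on tenant; standard: a heightened civil standard (weight is at least 80).
    (a): 85 ≥ 80 [met]
  All elements met. The tenant retains the burden for Stage I.2.
Stage I.2 — burden on tenant; standard: a heightened civil standard (weight is at least 80).
    (b): 80 (landlord's 15 disregarded) ≥ 80 [met]
    (c): 84 ≥ 80 [met]
  Stage I.2 carried; the final stage is satisfied.
All stages carried — the tenant prevails on this issue.
— Issue II —
At Stage II.1 the tenant must meet a clear and cogent showing (weight is at least 70): on (d) the weight is 73, which does reach 70, so (d) meets the standard.
  Stage II.1 is satisfied; the onus moves to the landlord.
At Stage II.2 the landlord must meet a preponderance (weight is at least 51): on (e) the weight is 50, < 51, so (e) does not meet the standard.
  Stage II.2 not carried; the landlord fails its burden.
The tenant prevails on this issue.
— Issue III —
At Stage III.1 the tenant must meet a more-likely-than-not showing (weight is at least 50): on (h) the weight is 50, which does reach 50, so (h) meets the standard.
  All elements met. The burden passes to the landlord.
At Stage III.2 the landlord must meet a production showing (weight is at least 15): on (i) the weight is 15 (the tenant's 85 is given no effect), ≥ 15, so (i) meets the standard.
  Stage III.2 carried; the final stage is satisfied.
Every stage carried; the landlord prevails on this issue.
Per-issue: Issue I → tenant; Issue II → tenant; Issue III → landlord. The tenant must prevail on every issue; overall, the landlord prevails.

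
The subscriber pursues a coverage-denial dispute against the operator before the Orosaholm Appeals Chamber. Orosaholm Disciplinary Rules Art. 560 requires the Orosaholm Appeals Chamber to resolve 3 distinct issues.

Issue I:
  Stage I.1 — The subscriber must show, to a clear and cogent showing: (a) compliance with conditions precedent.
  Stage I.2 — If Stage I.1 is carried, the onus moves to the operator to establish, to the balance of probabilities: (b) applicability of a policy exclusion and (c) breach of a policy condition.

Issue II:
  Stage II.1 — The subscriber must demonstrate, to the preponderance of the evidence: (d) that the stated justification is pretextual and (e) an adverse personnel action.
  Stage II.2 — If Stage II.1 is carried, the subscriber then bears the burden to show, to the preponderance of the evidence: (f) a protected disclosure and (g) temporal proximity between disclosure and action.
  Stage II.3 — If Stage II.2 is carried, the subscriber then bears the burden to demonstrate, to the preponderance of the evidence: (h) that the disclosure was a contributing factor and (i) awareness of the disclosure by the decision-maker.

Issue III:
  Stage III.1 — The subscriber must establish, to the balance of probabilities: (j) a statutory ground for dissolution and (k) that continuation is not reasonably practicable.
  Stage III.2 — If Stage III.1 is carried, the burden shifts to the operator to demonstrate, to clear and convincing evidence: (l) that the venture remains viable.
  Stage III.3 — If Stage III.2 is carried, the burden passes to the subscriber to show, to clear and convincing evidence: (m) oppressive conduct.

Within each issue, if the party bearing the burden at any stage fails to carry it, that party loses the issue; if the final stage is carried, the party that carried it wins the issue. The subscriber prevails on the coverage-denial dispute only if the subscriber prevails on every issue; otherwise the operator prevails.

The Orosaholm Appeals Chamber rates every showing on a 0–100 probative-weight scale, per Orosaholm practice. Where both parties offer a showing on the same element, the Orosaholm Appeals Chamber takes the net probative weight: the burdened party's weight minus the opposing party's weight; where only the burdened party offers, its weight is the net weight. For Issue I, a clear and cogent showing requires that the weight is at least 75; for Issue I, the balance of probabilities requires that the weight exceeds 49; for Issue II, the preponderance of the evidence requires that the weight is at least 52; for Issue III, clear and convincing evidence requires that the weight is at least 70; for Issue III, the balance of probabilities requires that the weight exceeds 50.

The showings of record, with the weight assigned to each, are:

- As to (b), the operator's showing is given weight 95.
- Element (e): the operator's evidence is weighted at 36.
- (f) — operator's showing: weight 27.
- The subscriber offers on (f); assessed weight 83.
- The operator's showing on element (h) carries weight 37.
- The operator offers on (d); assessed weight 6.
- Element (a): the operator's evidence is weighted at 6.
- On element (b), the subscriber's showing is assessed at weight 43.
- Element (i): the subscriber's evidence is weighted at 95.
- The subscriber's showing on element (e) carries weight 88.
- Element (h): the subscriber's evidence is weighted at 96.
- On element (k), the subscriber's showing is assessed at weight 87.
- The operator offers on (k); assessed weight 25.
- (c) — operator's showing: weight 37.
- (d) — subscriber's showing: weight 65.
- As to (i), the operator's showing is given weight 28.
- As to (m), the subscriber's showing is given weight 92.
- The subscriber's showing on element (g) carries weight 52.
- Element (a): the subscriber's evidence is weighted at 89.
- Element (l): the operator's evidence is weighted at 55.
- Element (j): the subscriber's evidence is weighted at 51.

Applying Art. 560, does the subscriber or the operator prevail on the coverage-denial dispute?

— Issue I —
Stage I.1 (subscriber, a clear and cogent showing, weight is at least 75): (a) net 89−6=83 ≥ 75 — meets.
  The subscriber carries Stage I.1; the operator now bears the burden.
Stage I.2 (operator, the balance of probabilities, weight exceeds 49): (b) net 95−43=52 > 49 — meets; (c) 37 ≤ 49 — fails.
  The operator does not carry Stage I.2.
The analysis ends at Stage I.2; the subscriber prevails on this issue.
— Issue II —
At Stage II.1 the subscriber must meet the preponderance of the evidence (weight is at least 52): on (d) the weight is 65 less the opposing 6 gives net 59, which does reach 52, so (d) meets the standard; on (e) the weight is 88 less the opposing 36 gives net 52, which does reach 52, so (e) meets the standard.
  Stage II.1 is satisfied; the subscriber continues to bear the burden.
At Stage II.2 the subscriber must meet the preponderance of the evidence (weight is at least 52): on (f) the weight is 83 less the opposing 27 gives net 56, which does reach 52, so (f) meets the standard; on (g) the weight is 52, which does reach 52, so (g) meets the standard.
  All elements met. The subscriber retains the burden for Stage II.3.
At Stage II.3 the subscriber must meet the preponderance of the evidence (weight is at least 52): on (h) the weight is 96 less the opposing 37 gives net 59, ≥ 52, so (h) meets the standard; on (i) the weight is 95 less the opposing 28 gives net 67, which does reach 52, so (i) meets the standard.
  Stage II.3 carried; the final stage is satisfied.
All stages carried — the subscriber prevails on this issue.
— Issue III —
Stage III.1 — burden on subscriber; standard: the balance of probabilities (weight exceeds 50).
    (j): 51 > 50 [met]
    (k): 87 − 25 = 62 > 50 [met]
  Stage III.1 is satisfied; the onus moves to the operator.
Stage III.2 — burden on operator; standard: clear and convincing evidence (weight is at least 70).
    (l): 55 < 70 [not met]
  Stage III.2 not carried; the operator fails its burden.
The analysis ends at Stage III.2; the subscriber prevails on this issue.
Per-issue: Issue I → subscriber; Issue II → subscriber; Issue III → subscriber. The subscriber must prevail on every issue; overall, the subscriber prevails.

subscriber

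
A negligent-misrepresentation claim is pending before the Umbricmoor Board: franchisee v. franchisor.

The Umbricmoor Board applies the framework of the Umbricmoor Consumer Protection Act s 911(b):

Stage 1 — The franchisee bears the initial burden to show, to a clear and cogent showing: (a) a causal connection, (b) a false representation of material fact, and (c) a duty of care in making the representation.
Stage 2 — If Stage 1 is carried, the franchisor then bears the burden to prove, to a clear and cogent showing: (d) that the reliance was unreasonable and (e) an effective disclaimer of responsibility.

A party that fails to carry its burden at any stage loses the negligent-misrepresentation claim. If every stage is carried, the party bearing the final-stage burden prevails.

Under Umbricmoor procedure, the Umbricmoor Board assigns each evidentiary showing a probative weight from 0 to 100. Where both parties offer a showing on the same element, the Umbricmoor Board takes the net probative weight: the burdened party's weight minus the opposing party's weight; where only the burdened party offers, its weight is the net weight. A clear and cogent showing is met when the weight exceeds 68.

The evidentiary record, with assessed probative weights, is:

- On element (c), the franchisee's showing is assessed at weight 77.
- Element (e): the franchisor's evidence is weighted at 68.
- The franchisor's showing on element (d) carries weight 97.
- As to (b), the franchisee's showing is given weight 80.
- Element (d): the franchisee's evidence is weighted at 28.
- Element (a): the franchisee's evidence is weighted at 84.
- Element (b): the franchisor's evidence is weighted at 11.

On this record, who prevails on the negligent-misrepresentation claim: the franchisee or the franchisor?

Stage 1 — burden on franchisee; standard: a clear and cogent showing (weight exceeds 68).
    (a): 84 > 68 [met]
    (b): 80 − 11 = 69 > 68 [met]
    (c): 77 > 68 [met]
  The franchisee carries Stage 1; the franchisor now bears the burden.
Stage 2 — burden on franchisor; standard: a clear and cogent showing (weight exceeds 68).
    (d): 97 − 28 = 69 > 68 [met]
    (e): 68 ≤ 68 [not met]
  The franchisor does not carry Stage 2.
The franchisee prevails.

franchisee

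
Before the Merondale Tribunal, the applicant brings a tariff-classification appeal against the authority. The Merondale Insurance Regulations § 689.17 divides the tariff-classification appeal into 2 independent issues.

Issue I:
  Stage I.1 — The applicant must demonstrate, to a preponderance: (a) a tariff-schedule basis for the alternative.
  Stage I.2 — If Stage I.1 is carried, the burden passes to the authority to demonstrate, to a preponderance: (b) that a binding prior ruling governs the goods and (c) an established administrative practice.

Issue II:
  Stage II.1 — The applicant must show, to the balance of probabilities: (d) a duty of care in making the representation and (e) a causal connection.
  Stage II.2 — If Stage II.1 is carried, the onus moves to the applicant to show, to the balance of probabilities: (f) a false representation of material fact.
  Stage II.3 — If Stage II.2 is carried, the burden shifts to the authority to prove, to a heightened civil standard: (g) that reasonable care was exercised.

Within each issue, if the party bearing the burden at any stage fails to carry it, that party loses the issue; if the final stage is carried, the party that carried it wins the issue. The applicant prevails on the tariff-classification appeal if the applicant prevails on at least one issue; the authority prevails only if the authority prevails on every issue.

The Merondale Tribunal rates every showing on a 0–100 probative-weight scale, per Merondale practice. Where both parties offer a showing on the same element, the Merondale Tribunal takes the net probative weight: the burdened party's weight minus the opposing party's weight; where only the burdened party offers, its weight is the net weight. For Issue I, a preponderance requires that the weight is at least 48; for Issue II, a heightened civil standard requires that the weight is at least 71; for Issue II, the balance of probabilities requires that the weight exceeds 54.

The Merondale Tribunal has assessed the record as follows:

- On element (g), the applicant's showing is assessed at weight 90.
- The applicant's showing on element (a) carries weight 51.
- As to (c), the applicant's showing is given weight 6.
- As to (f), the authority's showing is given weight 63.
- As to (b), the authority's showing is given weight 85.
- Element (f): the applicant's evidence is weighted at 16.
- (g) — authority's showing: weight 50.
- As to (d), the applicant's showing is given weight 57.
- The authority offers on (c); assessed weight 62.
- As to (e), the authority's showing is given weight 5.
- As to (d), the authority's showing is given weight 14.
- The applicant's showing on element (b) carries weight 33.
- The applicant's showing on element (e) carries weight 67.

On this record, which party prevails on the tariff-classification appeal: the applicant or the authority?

authority

— Issue I —
Stage I.1 (applicant, a preponderance, weight is at least 48): (a) 51 ≥ 48 — meets.
  The applicant carries Stage I.1; the authority now bears the burden.
Stage I.2 (authority, a preponderance, weight is at least 48): (b) net 85−33=52 ≥ 48 — meets; (c) net 62−6=56 ≥ 48 — meets.
  All elements met at the final stage.
With every stage satisfied, the authority prevails on this issue.
— Issue II —
At Stage II.1 the applicant must meet the balance of probabilities (weight exceeds 54): on (d) the weight is 57 less the opposing 14 gives net 43, which does not exceed 54, so (d) does not meet the standard; on (e) the weight is 67 less the opposing 5 gives net 62, > 54, so (e) meets the standard.
  Stage II.1 not carried; the applicant fails its burden.
The authority prevails on this issue.
Per-issue: Issue I → authority; Issue II → authority. The applicant must prevail on at least one issue; overall, the authority prevails.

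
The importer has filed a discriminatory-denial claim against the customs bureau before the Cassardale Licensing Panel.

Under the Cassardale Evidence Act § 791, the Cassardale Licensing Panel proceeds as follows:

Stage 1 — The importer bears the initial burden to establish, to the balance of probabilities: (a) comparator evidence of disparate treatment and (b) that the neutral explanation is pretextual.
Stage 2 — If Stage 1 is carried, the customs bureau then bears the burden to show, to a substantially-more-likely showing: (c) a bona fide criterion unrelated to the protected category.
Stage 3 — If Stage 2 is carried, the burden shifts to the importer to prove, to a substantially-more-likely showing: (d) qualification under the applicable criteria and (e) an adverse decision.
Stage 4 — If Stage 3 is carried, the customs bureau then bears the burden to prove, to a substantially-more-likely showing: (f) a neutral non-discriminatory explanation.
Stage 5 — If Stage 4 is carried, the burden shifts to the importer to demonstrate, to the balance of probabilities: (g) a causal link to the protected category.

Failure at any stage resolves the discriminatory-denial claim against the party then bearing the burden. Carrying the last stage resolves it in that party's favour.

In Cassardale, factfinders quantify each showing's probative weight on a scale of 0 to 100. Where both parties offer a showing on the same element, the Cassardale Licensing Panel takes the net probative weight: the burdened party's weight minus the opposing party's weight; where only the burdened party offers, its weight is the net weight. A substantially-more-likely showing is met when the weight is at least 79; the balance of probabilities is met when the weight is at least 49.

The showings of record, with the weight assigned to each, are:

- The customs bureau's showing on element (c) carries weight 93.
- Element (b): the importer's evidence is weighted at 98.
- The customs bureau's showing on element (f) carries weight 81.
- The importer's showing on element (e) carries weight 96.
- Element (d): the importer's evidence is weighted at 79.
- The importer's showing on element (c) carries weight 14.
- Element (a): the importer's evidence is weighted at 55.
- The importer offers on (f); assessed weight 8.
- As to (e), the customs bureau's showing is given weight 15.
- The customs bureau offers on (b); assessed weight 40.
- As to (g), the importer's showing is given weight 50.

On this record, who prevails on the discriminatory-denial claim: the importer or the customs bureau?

importer

At Stage 1 the importer must meet the balance of probabilities (weight is at least 49): on (a) the weight is 55, which does reach 49, so (a) meets the standard; on (b) the weight is 98 less the opposing 40 gives net 58, ≥ 49, so (b) meets the standard.
  The importer carries Stage 1; the customs bureau now bears the burden.
At Stage 2 the customs bureau must meet a substantially-more-likely showing (weight is at least 79): on (c) the weight is 93 less the opposing 14 gives net 79, which does reach 79, so (c) meets the standard.
  Stage 2 is satisfied; the onus moves to the importer.
At Stage 3 the importer must meet a substantially-more-likely showing (weight is at least 79): on (d) the weight is 79, which does reach 79, so (d) meets the standard; on (e) the weight is 96 less the opposing 15 gives net 81, ≥ 79, so (e) meets the standard.
  Stage 3 carried; the burden shifts to the customs bureau.
At Stage 4 the customs bureau must meet a substantially-more-likely showing (weight is at least 79): on (f) the weight is 81 less the opposing 8 gives net 73, < 79, so (f) does not meet the standard.
  The customs bureau does not carry Stage 4.
The importer prevails.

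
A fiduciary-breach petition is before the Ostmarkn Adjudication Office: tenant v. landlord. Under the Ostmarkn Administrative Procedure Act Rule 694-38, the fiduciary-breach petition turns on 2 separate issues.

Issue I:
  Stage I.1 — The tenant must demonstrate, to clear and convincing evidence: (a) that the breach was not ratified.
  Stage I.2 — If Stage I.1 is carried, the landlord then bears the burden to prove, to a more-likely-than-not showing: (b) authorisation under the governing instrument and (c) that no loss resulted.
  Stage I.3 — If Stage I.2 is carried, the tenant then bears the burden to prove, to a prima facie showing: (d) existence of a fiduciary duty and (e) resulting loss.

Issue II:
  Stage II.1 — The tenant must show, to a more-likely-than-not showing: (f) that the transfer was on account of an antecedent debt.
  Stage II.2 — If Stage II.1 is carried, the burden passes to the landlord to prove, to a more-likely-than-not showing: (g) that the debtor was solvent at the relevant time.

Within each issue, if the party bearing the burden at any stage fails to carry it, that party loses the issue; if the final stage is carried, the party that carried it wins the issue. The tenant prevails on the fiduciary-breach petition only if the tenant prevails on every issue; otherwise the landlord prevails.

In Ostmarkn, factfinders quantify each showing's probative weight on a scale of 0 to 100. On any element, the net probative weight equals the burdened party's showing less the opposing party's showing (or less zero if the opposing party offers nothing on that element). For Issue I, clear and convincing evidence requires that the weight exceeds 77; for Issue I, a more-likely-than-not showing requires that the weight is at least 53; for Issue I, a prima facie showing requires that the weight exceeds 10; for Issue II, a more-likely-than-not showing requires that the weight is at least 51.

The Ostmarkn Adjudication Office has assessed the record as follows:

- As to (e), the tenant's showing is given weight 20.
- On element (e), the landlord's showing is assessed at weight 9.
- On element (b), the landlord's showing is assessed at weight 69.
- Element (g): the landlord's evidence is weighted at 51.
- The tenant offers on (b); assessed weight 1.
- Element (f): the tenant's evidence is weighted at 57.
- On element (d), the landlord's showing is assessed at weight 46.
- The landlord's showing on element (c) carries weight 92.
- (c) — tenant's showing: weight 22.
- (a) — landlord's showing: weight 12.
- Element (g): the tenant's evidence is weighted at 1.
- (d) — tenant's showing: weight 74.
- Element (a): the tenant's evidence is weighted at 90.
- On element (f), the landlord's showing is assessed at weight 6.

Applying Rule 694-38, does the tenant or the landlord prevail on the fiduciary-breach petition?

— Issue I —
Stage I.1 (tenant, clear and convincing evidence, weight exceeds 77): (a) net 90−12=78 > 77 — meets.
  The tenant carries Stage I.1; the landlord now bears the burden.
Stage I.2 (landlord, a more-likely-than-not showing, weight is at least 53): (b) net 69−1=68 ≥ 53 — meets; (c) net 92−22=70 ≥ 53 — meets.
  All elements met. The burden passes to the tenant.
Stage I.3 (tenant, a prima facie showing, weight exceeds 10): (d) net 74−46=28 > 10 — meets; (e) net 20−9=11 > 10 — meets.
  Stage I.3 carried; the final stage is satisfied.
All stages carried — the tenant prevails on this issue.
— Issue II —
Stage II.1 (tenant, a more-likely-than-not showing, weight is at least 51): (f) net 57−6=51 ≥ 51 — meets.
  The tenant carries Stage II.1; the landlord now bears the burden.
Stage II.2 (landlord, a more-likely-than-not showing, weight is at least 51): (g) net 51−1=50 < 51 — fails.
  The landlord does not carry Stage II.2.
The analysis ends at Stage II.2; the tenant prevails on this issue.
Per-issue: Issue I → tenant; Issue II → tenant. The tenant must prevail on every issue; overall, the tenant prevails.

tenant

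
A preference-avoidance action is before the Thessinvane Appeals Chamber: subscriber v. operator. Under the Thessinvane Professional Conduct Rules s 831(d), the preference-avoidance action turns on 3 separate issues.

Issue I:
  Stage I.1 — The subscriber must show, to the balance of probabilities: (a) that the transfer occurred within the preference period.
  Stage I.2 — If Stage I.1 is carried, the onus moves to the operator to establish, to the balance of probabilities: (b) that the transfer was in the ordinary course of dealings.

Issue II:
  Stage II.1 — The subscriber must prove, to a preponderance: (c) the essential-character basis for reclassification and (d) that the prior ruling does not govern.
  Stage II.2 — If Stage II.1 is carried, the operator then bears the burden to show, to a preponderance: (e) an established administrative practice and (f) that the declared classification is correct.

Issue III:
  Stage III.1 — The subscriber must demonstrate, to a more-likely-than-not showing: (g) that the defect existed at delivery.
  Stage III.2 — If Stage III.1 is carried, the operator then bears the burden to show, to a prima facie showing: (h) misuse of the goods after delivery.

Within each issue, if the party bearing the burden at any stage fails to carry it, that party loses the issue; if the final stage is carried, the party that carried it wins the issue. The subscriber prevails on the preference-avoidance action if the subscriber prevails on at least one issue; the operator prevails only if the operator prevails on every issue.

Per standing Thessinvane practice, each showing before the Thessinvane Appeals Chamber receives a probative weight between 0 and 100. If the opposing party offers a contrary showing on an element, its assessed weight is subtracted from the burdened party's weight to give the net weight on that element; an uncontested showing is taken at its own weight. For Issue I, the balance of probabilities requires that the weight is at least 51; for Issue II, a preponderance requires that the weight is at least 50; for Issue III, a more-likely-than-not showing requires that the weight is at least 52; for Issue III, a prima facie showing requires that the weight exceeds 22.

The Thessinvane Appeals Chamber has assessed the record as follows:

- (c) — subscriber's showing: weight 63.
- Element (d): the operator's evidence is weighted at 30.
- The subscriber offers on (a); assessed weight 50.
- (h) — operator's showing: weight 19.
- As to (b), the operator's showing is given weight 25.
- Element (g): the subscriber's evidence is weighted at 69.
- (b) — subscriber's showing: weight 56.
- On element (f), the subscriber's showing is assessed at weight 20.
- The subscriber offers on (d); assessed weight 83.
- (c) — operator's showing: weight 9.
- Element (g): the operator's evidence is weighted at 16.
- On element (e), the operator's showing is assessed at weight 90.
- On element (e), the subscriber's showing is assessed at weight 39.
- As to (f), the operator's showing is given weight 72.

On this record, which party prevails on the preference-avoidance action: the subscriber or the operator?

subscriber

— Issue I —
Stage I.1 — burden on subscriber; standard: the balance of probabilities (weight is at least 51).
    (a): 50 < 51 [not met]
  The subscriber does not carry Stage I.1.
So the operator prevails on this issue.
— Issue II —
Stage II.1 — burden on subscriber; standard: a preponderance (weight is at least 50).
    (c): 63 − 9 = 54 ≥ 50 [met]
    (d): 83 − 30 = 53 ≥ 50 [met]
  All elements met. The burden passes to the operator.
Stage II.2 — burden on operator; standard: a preponderance (weight is at least 50).
    (e): 90 − 39 = 51 ≥ 50 [met]
    (f): 72 − 20 = 52 ≥ 50 [met]
  Stage II.2 carried; the final stage is satisfied.
All stages carried — the operator prevails on this issue.
— Issue III —
Stage III.1 — burden on subscriber; standard: a more-likely-than-not showing (weight is at least 52).
    (g): 69 − 16 = 53 ≥ 52 [met]
  All elements met. The burden passes to the operator.
Stage III.2 — burden on operator; standard: a prima facie showing (weight exceeds 22).
    (h): 19 ≤ 22 [not met]
  The operator does not carry Stage III.2.
So the subscriber prevails on this issue.
Per-issue: Issue I → operator; Issue II → operator; Issue III → subscriber. The subscriber must prevail on at least one issue; overall, the subscriber prevails.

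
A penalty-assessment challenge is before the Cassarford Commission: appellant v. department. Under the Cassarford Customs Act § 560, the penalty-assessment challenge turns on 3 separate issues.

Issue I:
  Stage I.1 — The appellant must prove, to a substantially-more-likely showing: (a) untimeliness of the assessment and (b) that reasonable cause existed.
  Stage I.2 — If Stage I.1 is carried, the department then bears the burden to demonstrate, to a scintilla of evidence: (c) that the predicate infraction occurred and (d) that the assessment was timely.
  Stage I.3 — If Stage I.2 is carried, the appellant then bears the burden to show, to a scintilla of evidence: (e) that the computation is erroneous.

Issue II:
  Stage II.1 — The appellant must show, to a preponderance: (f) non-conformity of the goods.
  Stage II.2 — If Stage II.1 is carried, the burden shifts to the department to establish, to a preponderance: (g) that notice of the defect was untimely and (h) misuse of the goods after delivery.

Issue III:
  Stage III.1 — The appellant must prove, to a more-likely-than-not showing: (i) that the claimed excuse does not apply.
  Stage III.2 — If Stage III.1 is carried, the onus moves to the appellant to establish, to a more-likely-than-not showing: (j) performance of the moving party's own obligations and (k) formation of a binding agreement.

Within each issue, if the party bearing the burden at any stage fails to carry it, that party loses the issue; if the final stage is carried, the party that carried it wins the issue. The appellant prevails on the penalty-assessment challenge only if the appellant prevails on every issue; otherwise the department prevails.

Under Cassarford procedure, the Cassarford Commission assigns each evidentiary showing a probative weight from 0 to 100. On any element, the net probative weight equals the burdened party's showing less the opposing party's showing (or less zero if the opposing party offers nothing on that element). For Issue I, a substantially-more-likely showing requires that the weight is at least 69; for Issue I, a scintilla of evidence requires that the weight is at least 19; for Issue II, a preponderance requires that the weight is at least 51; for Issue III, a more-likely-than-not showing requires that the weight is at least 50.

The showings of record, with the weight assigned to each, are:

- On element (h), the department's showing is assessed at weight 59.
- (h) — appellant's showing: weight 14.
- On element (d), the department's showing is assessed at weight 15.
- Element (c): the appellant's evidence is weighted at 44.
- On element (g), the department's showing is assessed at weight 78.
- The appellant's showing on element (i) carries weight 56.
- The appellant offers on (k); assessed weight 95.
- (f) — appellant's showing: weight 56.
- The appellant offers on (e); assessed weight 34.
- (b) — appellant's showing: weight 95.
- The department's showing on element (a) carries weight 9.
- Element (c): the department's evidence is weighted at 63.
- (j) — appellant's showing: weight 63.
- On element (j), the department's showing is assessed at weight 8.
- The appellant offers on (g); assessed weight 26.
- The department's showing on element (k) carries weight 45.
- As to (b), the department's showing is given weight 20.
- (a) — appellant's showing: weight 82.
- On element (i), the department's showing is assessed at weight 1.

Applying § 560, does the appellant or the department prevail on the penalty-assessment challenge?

— Issue I —
Stage I.1 (appellant, a substantially-more-likely showing, weight is at least 69): (a) net 82−9=73 ≥ 69 — meets; (b) net 95−20=75 ≥ 69 — meets.
  Stage I.1 is satisfied; the onus moves to the department.
Stage I.2 (department, a scintilla of evidence, weight is at least 19): (c) net 63−44=19 ≥ 19 — meets; (d) 15 < 19 — fails.
  Not every element is met, so the department fails to carry Stage I.2.
So the appellant prevails on this issue.
— Issue II —
Stage II.1 — burden on appellant; standard: a preponderance (weight is at least 51).
    (f): 56 ≥ 51 [met]
  Stage II.1 carried; the burden shifts to the department.
Stage II.2 — burden on department; standard: a preponderance (weight is at least 51).
    (g): 78 − 26 = 52 ≥ 51 [met]
    (h): 59 − 14 = 45 < 51 [not met]
  Stage II.2 not carried; the department fails its burden.
The analysis ends at Stage II.2; the appellant prevails on this issue.
— Issue III —
Stage III.1 — burden on appellant; standard: a more-likely-than-not showing (weight is at least 50).
    (i): 56 − 1 = 55 ≥ 50 [met]
  Stage III.1 is satisfied; the appellant continues to bear the burden.
Stage III.2 — burden on appellant; standard: a more-likely-than-not showing (weight is at least 50).
    (j): 63 − 8 = 55 ≥ 50 [met]
    (k): 95 − 45 = 50 ≥ 50 [met]
  Stage III.2 carried; the final stage is satisfied.
With every stage satisfied, the appellant prevails on this issue.
Per-issue: Issue I → appellant; Issue II → appellant; Issue III → appellant. The appellant must prevail on every issue; overall, the appellant prevails.

appellant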